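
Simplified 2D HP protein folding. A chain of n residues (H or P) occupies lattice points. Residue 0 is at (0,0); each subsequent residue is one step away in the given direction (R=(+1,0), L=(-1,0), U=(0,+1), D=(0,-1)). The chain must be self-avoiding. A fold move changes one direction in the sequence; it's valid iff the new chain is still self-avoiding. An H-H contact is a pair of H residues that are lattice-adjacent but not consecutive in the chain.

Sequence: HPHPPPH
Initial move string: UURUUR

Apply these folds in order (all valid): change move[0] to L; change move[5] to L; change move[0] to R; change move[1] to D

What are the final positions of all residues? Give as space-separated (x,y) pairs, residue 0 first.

Initial moves: UURUUR
Fold: move[0]->L => LURUUR (positions: [(0, 0), (-1, 0), (-1, 1), (0, 1), (0, 2), (0, 3), (1, 3)])
Fold: move[5]->L => LURUUL (positions: [(0, 0), (-1, 0), (-1, 1), (0, 1), (0, 2), (0, 3), (-1, 3)])
Fold: move[0]->R => RURUUL (positions: [(0, 0), (1, 0), (1, 1), (2, 1), (2, 2), (2, 3), (1, 3)])
Fold: move[1]->D => RDRUUL (positions: [(0, 0), (1, 0), (1, -1), (2, -1), (2, 0), (2, 1), (1, 1)])

Answer: (0,0) (1,0) (1,-1) (2,-1) (2,0) (2,1) (1,1)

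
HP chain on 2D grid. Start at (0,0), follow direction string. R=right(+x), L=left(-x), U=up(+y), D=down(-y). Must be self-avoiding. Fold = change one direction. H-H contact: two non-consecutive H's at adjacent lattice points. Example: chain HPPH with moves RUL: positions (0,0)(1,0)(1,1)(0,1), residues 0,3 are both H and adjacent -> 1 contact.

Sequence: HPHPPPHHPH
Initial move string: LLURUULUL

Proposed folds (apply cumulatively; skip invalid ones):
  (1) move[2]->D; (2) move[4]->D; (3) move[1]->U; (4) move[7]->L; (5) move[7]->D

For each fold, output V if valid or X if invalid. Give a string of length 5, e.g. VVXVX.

Initial: LLURUULUL -> [(0, 0), (-1, 0), (-2, 0), (-2, 1), (-1, 1), (-1, 2), (-1, 3), (-2, 3), (-2, 4), (-3, 4)]
Fold 1: move[2]->D => LLDRUULUL INVALID (collision), skipped
Fold 2: move[4]->D => LLURDULUL INVALID (collision), skipped
Fold 3: move[1]->U => LUURUULUL VALID
Fold 4: move[7]->L => LUURUULLL VALID
Fold 5: move[7]->D => LUURUULDL VALID

Answer: XXVVV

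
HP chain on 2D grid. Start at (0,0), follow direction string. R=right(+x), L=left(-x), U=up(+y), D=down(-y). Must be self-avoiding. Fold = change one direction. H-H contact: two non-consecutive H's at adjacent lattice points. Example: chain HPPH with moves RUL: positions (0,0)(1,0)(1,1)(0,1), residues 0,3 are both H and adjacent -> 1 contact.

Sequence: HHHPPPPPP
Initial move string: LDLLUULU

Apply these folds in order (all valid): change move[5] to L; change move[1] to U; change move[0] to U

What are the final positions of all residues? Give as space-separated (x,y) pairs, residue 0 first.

Initial moves: LDLLUULU
Fold: move[5]->L => LDLLULLU (positions: [(0, 0), (-1, 0), (-1, -1), (-2, -1), (-3, -1), (-3, 0), (-4, 0), (-5, 0), (-5, 1)])
Fold: move[1]->U => LULLULLU (positions: [(0, 0), (-1, 0), (-1, 1), (-2, 1), (-3, 1), (-3, 2), (-4, 2), (-5, 2), (-5, 3)])
Fold: move[0]->U => UULLULLU (positions: [(0, 0), (0, 1), (0, 2), (-1, 2), (-2, 2), (-2, 3), (-3, 3), (-4, 3), (-4, 4)])

Answer: (0,0) (0,1) (0,2) (-1,2) (-2,2) (-2,3) (-3,3) (-4,3) (-4,4)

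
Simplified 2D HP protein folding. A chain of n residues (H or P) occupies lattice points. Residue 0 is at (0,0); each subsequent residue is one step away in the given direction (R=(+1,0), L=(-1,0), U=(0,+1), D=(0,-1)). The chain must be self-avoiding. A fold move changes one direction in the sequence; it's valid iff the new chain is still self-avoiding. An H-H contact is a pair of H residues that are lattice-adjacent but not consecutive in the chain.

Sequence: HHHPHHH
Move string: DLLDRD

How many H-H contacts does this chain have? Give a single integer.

Positions: [(0, 0), (0, -1), (-1, -1), (-2, -1), (-2, -2), (-1, -2), (-1, -3)]
H-H contact: residue 2 @(-1,-1) - residue 5 @(-1, -2)

Answer: 1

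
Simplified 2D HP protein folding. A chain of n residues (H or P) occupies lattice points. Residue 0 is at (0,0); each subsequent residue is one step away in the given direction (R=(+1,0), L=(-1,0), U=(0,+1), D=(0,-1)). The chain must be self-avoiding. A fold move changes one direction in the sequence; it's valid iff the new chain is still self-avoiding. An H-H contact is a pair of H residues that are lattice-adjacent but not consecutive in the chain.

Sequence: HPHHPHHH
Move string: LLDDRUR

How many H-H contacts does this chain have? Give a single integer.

Positions: [(0, 0), (-1, 0), (-2, 0), (-2, -1), (-2, -2), (-1, -2), (-1, -1), (0, -1)]
H-H contact: residue 0 @(0,0) - residue 7 @(0, -1)
H-H contact: residue 3 @(-2,-1) - residue 6 @(-1, -1)

Answer: 2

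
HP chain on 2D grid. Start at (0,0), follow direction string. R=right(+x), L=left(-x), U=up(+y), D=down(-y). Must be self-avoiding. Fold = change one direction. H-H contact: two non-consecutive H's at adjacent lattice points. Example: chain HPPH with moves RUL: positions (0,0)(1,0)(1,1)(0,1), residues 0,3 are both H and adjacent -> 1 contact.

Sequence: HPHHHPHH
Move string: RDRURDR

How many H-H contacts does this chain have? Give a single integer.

Answer: 1

Derivation:
Positions: [(0, 0), (1, 0), (1, -1), (2, -1), (2, 0), (3, 0), (3, -1), (4, -1)]
H-H contact: residue 3 @(2,-1) - residue 6 @(3, -1)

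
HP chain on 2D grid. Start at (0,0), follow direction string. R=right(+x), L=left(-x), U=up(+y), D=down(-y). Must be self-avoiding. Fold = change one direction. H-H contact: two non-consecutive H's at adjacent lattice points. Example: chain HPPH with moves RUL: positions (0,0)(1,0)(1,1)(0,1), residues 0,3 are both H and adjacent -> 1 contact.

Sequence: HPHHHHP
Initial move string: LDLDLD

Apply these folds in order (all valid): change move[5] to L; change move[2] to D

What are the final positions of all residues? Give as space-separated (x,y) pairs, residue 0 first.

Answer: (0,0) (-1,0) (-1,-1) (-1,-2) (-1,-3) (-2,-3) (-3,-3)

Derivation:
Initial moves: LDLDLD
Fold: move[5]->L => LDLDLL (positions: [(0, 0), (-1, 0), (-1, -1), (-2, -1), (-2, -2), (-3, -2), (-4, -2)])
Fold: move[2]->D => LDDDLL (positions: [(0, 0), (-1, 0), (-1, -1), (-1, -2), (-1, -3), (-2, -3), (-3, -3)])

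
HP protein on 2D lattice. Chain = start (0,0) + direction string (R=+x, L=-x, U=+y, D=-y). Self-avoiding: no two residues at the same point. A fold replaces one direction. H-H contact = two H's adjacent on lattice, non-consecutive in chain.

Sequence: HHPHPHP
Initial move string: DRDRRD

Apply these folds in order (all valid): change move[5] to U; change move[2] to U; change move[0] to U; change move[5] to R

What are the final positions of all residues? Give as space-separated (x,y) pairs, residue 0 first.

Answer: (0,0) (0,1) (1,1) (1,2) (2,2) (3,2) (4,2)

Derivation:
Initial moves: DRDRRD
Fold: move[5]->U => DRDRRU (positions: [(0, 0), (0, -1), (1, -1), (1, -2), (2, -2), (3, -2), (3, -1)])
Fold: move[2]->U => DRURRU (positions: [(0, 0), (0, -1), (1, -1), (1, 0), (2, 0), (3, 0), (3, 1)])
Fold: move[0]->U => URURRU (positions: [(0, 0), (0, 1), (1, 1), (1, 2), (2, 2), (3, 2), (3, 3)])
Fold: move[5]->R => URURRR (positions: [(0, 0), (0, 1), (1, 1), (1, 2), (2, 2), (3, 2), (4, 2)])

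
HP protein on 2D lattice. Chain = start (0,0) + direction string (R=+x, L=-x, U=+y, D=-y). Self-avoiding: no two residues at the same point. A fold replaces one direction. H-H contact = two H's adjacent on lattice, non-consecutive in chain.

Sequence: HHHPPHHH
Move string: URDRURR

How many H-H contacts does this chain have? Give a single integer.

Answer: 1

Derivation:
Positions: [(0, 0), (0, 1), (1, 1), (1, 0), (2, 0), (2, 1), (3, 1), (4, 1)]
H-H contact: residue 2 @(1,1) - residue 5 @(2, 1)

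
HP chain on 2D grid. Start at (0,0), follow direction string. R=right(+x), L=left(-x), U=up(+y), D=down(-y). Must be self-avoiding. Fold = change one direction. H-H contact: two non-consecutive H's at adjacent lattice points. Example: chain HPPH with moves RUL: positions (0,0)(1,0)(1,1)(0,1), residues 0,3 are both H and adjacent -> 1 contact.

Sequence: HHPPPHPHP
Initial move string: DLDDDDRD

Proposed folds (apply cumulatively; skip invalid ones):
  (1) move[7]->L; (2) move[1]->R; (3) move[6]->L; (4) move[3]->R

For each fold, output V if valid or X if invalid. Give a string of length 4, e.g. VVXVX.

Answer: XVVV

Derivation:
Initial: DLDDDDRD -> [(0, 0), (0, -1), (-1, -1), (-1, -2), (-1, -3), (-1, -4), (-1, -5), (0, -5), (0, -6)]
Fold 1: move[7]->L => DLDDDDRL INVALID (collision), skipped
Fold 2: move[1]->R => DRDDDDRD VALID
Fold 3: move[6]->L => DRDDDDLD VALID
Fold 4: move[3]->R => DRDRDDLD VALID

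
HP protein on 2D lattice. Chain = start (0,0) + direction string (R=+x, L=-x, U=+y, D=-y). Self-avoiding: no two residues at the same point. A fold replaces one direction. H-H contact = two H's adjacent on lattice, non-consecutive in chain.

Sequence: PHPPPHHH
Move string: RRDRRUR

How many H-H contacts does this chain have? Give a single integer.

Positions: [(0, 0), (1, 0), (2, 0), (2, -1), (3, -1), (4, -1), (4, 0), (5, 0)]
No H-H contacts found.

Answer: 0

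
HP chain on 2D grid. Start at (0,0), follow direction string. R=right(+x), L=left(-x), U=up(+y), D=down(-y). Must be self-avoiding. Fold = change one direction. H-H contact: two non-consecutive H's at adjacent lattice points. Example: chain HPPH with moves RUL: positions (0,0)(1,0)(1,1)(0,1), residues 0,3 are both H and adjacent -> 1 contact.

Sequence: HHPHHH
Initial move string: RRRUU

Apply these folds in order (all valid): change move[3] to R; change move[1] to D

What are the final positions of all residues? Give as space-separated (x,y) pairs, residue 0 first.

Answer: (0,0) (1,0) (1,-1) (2,-1) (3,-1) (3,0)

Derivation:
Initial moves: RRRUU
Fold: move[3]->R => RRRRU (positions: [(0, 0), (1, 0), (2, 0), (3, 0), (4, 0), (4, 1)])
Fold: move[1]->D => RDRRU (positions: [(0, 0), (1, 0), (1, -1), (2, -1), (3, -1), (3, 0)])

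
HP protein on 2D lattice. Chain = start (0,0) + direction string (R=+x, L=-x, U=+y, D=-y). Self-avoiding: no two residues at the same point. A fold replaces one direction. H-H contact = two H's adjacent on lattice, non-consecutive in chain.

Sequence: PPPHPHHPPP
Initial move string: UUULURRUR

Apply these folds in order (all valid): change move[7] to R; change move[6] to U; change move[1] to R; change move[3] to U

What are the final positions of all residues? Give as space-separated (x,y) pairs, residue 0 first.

Answer: (0,0) (0,1) (1,1) (1,2) (1,3) (1,4) (2,4) (2,5) (3,5) (4,5)

Derivation:
Initial moves: UUULURRUR
Fold: move[7]->R => UUULURRRR (positions: [(0, 0), (0, 1), (0, 2), (0, 3), (-1, 3), (-1, 4), (0, 4), (1, 4), (2, 4), (3, 4)])
Fold: move[6]->U => UUULURURR (positions: [(0, 0), (0, 1), (0, 2), (0, 3), (-1, 3), (-1, 4), (0, 4), (0, 5), (1, 5), (2, 5)])
Fold: move[1]->R => URULURURR (positions: [(0, 0), (0, 1), (1, 1), (1, 2), (0, 2), (0, 3), (1, 3), (1, 4), (2, 4), (3, 4)])
Fold: move[3]->U => URUUURURR (positions: [(0, 0), (0, 1), (1, 1), (1, 2), (1, 3), (1, 4), (2, 4), (2, 5), (3, 5), (4, 5)])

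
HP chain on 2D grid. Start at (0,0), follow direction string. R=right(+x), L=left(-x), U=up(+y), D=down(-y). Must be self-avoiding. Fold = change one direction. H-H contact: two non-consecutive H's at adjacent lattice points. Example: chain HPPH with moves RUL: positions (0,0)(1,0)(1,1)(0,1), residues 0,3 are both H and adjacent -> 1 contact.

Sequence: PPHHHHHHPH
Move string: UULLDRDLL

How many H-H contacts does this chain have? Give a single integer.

Positions: [(0, 0), (0, 1), (0, 2), (-1, 2), (-2, 2), (-2, 1), (-1, 1), (-1, 0), (-2, 0), (-3, 0)]
H-H contact: residue 3 @(-1,2) - residue 6 @(-1, 1)

Answer: 1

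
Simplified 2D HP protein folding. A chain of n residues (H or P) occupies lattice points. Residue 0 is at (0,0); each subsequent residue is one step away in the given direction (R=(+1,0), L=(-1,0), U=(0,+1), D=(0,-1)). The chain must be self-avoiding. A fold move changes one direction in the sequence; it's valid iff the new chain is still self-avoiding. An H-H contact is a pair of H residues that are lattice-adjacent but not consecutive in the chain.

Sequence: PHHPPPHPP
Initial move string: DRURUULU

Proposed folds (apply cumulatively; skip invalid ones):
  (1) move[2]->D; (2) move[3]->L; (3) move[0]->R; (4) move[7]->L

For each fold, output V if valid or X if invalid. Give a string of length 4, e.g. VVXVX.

Answer: VXVV

Derivation:
Initial: DRURUULU -> [(0, 0), (0, -1), (1, -1), (1, 0), (2, 0), (2, 1), (2, 2), (1, 2), (1, 3)]
Fold 1: move[2]->D => DRDRUULU VALID
Fold 2: move[3]->L => DRDLUULU INVALID (collision), skipped
Fold 3: move[0]->R => RRDRUULU VALID
Fold 4: move[7]->L => RRDRUULL VALID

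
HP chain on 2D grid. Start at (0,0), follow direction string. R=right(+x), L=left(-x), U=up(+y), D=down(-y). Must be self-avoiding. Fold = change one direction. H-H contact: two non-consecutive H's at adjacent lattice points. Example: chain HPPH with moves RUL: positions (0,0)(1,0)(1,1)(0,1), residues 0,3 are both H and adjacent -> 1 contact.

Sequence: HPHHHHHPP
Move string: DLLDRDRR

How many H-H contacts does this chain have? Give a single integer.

Positions: [(0, 0), (0, -1), (-1, -1), (-2, -1), (-2, -2), (-1, -2), (-1, -3), (0, -3), (1, -3)]
H-H contact: residue 2 @(-1,-1) - residue 5 @(-1, -2)

Answer: 1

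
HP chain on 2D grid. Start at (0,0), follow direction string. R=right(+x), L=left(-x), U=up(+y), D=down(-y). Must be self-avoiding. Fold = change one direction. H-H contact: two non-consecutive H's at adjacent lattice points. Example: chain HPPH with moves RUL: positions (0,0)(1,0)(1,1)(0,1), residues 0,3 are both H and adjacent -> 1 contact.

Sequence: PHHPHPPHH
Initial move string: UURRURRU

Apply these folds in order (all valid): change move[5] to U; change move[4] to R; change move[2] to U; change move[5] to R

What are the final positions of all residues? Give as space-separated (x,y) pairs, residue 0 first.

Answer: (0,0) (0,1) (0,2) (0,3) (1,3) (2,3) (3,3) (4,3) (4,4)

Derivation:
Initial moves: UURRURRU
Fold: move[5]->U => UURRUURU (positions: [(0, 0), (0, 1), (0, 2), (1, 2), (2, 2), (2, 3), (2, 4), (3, 4), (3, 5)])
Fold: move[4]->R => UURRRURU (positions: [(0, 0), (0, 1), (0, 2), (1, 2), (2, 2), (3, 2), (3, 3), (4, 3), (4, 4)])
Fold: move[2]->U => UUURRURU (positions: [(0, 0), (0, 1), (0, 2), (0, 3), (1, 3), (2, 3), (2, 4), (3, 4), (3, 5)])
Fold: move[5]->R => UUURRRRU (positions: [(0, 0), (0, 1), (0, 2), (0, 3), (1, 3), (2, 3), (3, 3), (4, 3), (4, 4)])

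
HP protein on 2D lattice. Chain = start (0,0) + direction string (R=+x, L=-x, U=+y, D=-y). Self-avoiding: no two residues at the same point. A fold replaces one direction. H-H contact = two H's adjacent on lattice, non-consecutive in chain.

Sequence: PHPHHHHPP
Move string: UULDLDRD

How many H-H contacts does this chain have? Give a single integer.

Answer: 1

Derivation:
Positions: [(0, 0), (0, 1), (0, 2), (-1, 2), (-1, 1), (-2, 1), (-2, 0), (-1, 0), (-1, -1)]
H-H contact: residue 1 @(0,1) - residue 4 @(-1, 1)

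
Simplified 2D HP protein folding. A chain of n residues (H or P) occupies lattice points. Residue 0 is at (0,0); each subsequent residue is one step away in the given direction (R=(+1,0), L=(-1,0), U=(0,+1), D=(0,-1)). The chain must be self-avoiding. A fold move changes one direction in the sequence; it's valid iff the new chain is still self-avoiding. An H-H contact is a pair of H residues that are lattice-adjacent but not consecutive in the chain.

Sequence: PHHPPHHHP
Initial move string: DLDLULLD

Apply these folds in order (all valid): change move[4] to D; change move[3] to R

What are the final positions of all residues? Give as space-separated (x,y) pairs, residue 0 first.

Initial moves: DLDLULLD
Fold: move[4]->D => DLDLDLLD (positions: [(0, 0), (0, -1), (-1, -1), (-1, -2), (-2, -2), (-2, -3), (-3, -3), (-4, -3), (-4, -4)])
Fold: move[3]->R => DLDRDLLD (positions: [(0, 0), (0, -1), (-1, -1), (-1, -2), (0, -2), (0, -3), (-1, -3), (-2, -3), (-2, -4)])

Answer: (0,0) (0,-1) (-1,-1) (-1,-2) (0,-2) (0,-3) (-1,-3) (-2,-3) (-2,-4)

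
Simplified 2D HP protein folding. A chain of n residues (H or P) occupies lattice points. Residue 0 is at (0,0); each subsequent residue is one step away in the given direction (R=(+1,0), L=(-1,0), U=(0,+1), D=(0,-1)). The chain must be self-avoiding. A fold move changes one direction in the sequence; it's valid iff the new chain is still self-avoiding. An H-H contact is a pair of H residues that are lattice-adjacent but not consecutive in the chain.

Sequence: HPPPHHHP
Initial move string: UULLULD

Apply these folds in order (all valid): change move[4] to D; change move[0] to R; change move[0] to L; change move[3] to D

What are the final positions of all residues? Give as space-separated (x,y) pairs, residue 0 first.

Answer: (0,0) (-1,0) (-1,1) (-2,1) (-2,0) (-2,-1) (-3,-1) (-3,-2)

Derivation:
Initial moves: UULLULD
Fold: move[4]->D => UULLDLD (positions: [(0, 0), (0, 1), (0, 2), (-1, 2), (-2, 2), (-2, 1), (-3, 1), (-3, 0)])
Fold: move[0]->R => RULLDLD (positions: [(0, 0), (1, 0), (1, 1), (0, 1), (-1, 1), (-1, 0), (-2, 0), (-2, -1)])
Fold: move[0]->L => LULLDLD (positions: [(0, 0), (-1, 0), (-1, 1), (-2, 1), (-3, 1), (-3, 0), (-4, 0), (-4, -1)])
Fold: move[3]->D => LULDDLD (positions: [(0, 0), (-1, 0), (-1, 1), (-2, 1), (-2, 0), (-2, -1), (-3, -1), (-3, -2)])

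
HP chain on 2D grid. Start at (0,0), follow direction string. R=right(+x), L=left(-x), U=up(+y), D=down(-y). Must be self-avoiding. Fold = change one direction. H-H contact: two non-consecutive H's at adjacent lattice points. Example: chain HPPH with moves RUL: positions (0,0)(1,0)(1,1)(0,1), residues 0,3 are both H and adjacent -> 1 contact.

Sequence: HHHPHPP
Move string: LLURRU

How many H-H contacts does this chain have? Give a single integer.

Answer: 1

Derivation:
Positions: [(0, 0), (-1, 0), (-2, 0), (-2, 1), (-1, 1), (0, 1), (0, 2)]
H-H contact: residue 1 @(-1,0) - residue 4 @(-1, 1)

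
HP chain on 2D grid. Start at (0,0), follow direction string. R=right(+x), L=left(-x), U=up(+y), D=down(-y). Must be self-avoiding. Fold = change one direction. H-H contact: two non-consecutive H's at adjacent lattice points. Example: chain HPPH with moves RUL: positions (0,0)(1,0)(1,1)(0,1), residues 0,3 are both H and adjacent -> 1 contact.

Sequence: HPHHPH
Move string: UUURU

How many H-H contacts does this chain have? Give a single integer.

Answer: 0

Derivation:
Positions: [(0, 0), (0, 1), (0, 2), (0, 3), (1, 3), (1, 4)]
No H-H contacts found.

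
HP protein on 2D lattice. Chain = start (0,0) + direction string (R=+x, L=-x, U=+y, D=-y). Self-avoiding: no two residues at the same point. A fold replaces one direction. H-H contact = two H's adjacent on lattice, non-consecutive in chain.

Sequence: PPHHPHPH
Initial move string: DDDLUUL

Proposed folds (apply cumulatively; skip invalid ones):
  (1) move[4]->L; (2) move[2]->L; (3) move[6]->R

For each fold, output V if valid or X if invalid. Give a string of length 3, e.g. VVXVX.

Answer: VVV

Derivation:
Initial: DDDLUUL -> [(0, 0), (0, -1), (0, -2), (0, -3), (-1, -3), (-1, -2), (-1, -1), (-2, -1)]
Fold 1: move[4]->L => DDDLLUL VALID
Fold 2: move[2]->L => DDLLLUL VALID
Fold 3: move[6]->R => DDLLLUR VALID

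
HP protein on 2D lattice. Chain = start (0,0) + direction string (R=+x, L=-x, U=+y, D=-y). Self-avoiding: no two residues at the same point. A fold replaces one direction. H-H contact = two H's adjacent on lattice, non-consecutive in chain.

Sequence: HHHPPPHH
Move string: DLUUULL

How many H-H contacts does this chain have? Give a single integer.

Answer: 0

Derivation:
Positions: [(0, 0), (0, -1), (-1, -1), (-1, 0), (-1, 1), (-1, 2), (-2, 2), (-3, 2)]
No H-H contacts found.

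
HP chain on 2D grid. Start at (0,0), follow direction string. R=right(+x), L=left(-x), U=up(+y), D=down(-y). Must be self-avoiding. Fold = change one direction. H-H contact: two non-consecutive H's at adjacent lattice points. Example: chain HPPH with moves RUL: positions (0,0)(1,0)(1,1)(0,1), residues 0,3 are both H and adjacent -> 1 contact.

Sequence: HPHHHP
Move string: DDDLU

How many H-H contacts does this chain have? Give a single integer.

Answer: 0

Derivation:
Positions: [(0, 0), (0, -1), (0, -2), (0, -3), (-1, -3), (-1, -2)]
No H-H contacts found.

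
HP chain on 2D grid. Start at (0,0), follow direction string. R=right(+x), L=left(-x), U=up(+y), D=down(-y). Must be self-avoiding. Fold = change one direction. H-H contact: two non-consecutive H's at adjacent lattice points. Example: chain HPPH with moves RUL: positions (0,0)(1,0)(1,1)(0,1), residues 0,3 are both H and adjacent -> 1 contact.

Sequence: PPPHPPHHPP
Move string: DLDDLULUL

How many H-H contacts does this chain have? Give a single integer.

Answer: 1

Derivation:
Positions: [(0, 0), (0, -1), (-1, -1), (-1, -2), (-1, -3), (-2, -3), (-2, -2), (-3, -2), (-3, -1), (-4, -1)]
H-H contact: residue 3 @(-1,-2) - residue 6 @(-2, -2)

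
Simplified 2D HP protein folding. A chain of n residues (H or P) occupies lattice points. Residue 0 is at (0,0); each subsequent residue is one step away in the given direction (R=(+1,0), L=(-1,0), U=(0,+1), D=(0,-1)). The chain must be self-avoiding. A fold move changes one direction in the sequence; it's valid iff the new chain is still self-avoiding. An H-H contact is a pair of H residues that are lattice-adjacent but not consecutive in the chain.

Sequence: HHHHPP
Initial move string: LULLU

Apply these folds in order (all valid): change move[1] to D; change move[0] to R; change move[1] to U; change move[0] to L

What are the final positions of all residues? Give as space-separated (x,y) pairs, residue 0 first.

Answer: (0,0) (-1,0) (-1,1) (-2,1) (-3,1) (-3,2)

Derivation:
Initial moves: LULLU
Fold: move[1]->D => LDLLU (positions: [(0, 0), (-1, 0), (-1, -1), (-2, -1), (-3, -1), (-3, 0)])
Fold: move[0]->R => RDLLU (positions: [(0, 0), (1, 0), (1, -1), (0, -1), (-1, -1), (-1, 0)])
Fold: move[1]->U => RULLU (positions: [(0, 0), (1, 0), (1, 1), (0, 1), (-1, 1), (-1, 2)])
Fold: move[0]->L => LULLU (positions: [(0, 0), (-1, 0), (-1, 1), (-2, 1), (-3, 1), (-3, 2)])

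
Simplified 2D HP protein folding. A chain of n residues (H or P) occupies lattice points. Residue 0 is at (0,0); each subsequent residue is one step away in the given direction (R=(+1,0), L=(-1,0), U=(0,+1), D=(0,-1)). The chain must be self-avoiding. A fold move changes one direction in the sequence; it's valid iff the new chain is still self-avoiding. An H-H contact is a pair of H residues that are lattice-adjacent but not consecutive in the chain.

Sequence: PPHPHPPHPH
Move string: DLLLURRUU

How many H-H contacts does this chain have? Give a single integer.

Positions: [(0, 0), (0, -1), (-1, -1), (-2, -1), (-3, -1), (-3, 0), (-2, 0), (-1, 0), (-1, 1), (-1, 2)]
H-H contact: residue 2 @(-1,-1) - residue 7 @(-1, 0)

Answer: 1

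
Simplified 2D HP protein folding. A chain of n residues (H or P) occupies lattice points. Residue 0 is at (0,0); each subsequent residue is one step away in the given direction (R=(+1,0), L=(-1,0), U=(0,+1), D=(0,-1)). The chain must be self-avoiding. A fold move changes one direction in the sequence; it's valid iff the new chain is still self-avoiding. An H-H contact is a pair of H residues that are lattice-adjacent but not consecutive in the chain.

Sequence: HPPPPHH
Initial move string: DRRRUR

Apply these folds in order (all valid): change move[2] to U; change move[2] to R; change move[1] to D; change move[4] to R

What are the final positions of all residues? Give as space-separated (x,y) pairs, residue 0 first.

Answer: (0,0) (0,-1) (0,-2) (1,-2) (2,-2) (3,-2) (4,-2)

Derivation:
Initial moves: DRRRUR
Fold: move[2]->U => DRURUR (positions: [(0, 0), (0, -1), (1, -1), (1, 0), (2, 0), (2, 1), (3, 1)])
Fold: move[2]->R => DRRRUR (positions: [(0, 0), (0, -1), (1, -1), (2, -1), (3, -1), (3, 0), (4, 0)])
Fold: move[1]->D => DDRRUR (positions: [(0, 0), (0, -1), (0, -2), (1, -2), (2, -2), (2, -1), (3, -1)])
Fold: move[4]->R => DDRRRR (positions: [(0, 0), (0, -1), (0, -2), (1, -2), (2, -2), (3, -2), (4, -2)])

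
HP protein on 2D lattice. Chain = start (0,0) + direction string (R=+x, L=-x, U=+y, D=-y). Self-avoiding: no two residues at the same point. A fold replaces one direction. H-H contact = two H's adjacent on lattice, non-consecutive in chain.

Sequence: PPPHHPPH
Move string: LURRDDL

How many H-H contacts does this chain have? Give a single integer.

Positions: [(0, 0), (-1, 0), (-1, 1), (0, 1), (1, 1), (1, 0), (1, -1), (0, -1)]
No H-H contacts found.

Answer: 0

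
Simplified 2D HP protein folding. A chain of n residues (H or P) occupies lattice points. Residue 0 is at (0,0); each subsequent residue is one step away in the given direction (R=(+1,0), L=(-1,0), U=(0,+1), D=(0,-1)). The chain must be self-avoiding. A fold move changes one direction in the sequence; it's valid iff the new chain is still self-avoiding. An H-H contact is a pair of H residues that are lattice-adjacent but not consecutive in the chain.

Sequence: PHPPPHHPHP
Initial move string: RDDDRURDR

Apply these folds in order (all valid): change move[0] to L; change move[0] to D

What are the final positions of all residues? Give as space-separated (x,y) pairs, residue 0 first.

Answer: (0,0) (0,-1) (0,-2) (0,-3) (0,-4) (1,-4) (1,-3) (2,-3) (2,-4) (3,-4)

Derivation:
Initial moves: RDDDRURDR
Fold: move[0]->L => LDDDRURDR (positions: [(0, 0), (-1, 0), (-1, -1), (-1, -2), (-1, -3), (0, -3), (0, -2), (1, -2), (1, -3), (2, -3)])
Fold: move[0]->D => DDDDRURDR (positions: [(0, 0), (0, -1), (0, -2), (0, -3), (0, -4), (1, -4), (1, -3), (2, -3), (2, -4), (3, -4)])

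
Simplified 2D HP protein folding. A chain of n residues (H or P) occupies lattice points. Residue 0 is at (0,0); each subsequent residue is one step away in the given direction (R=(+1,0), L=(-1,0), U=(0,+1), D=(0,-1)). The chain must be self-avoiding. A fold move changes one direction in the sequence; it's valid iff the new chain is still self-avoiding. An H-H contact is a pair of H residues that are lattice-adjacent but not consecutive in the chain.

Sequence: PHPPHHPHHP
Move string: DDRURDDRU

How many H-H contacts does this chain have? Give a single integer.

Answer: 1

Derivation:
Positions: [(0, 0), (0, -1), (0, -2), (1, -2), (1, -1), (2, -1), (2, -2), (2, -3), (3, -3), (3, -2)]
H-H contact: residue 1 @(0,-1) - residue 4 @(1, -1)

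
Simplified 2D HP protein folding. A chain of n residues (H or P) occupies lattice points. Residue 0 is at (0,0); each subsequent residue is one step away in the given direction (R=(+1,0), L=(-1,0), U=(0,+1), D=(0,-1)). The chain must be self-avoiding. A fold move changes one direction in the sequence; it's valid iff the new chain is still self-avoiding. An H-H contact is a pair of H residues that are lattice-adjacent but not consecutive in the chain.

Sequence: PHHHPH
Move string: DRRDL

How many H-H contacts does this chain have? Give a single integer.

Answer: 1

Derivation:
Positions: [(0, 0), (0, -1), (1, -1), (2, -1), (2, -2), (1, -2)]
H-H contact: residue 2 @(1,-1) - residue 5 @(1, -2)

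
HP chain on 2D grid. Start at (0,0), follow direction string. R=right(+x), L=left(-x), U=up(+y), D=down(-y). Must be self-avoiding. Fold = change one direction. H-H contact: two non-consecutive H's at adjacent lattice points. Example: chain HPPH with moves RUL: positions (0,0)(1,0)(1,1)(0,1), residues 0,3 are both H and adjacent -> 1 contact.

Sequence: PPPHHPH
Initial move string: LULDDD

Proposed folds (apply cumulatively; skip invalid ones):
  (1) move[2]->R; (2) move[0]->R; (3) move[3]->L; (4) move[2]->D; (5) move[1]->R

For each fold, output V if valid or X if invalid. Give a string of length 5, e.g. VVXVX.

Initial: LULDDD -> [(0, 0), (-1, 0), (-1, 1), (-2, 1), (-2, 0), (-2, -1), (-2, -2)]
Fold 1: move[2]->R => LURDDD INVALID (collision), skipped
Fold 2: move[0]->R => RULDDD INVALID (collision), skipped
Fold 3: move[3]->L => LULLDD VALID
Fold 4: move[2]->D => LUDLDD INVALID (collision), skipped
Fold 5: move[1]->R => LRLLDD INVALID (collision), skipped

Answer: XXVXX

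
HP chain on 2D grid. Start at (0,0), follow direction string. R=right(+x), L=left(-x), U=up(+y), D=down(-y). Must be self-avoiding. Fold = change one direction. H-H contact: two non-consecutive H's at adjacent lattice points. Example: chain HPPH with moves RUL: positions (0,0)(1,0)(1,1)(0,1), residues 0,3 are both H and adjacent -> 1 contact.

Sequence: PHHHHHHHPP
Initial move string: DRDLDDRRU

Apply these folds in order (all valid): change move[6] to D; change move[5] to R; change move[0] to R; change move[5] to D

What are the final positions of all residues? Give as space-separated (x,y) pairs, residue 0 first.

Initial moves: DRDLDDRRU
Fold: move[6]->D => DRDLDDDRU (positions: [(0, 0), (0, -1), (1, -1), (1, -2), (0, -2), (0, -3), (0, -4), (0, -5), (1, -5), (1, -4)])
Fold: move[5]->R => DRDLDRDRU (positions: [(0, 0), (0, -1), (1, -1), (1, -2), (0, -2), (0, -3), (1, -3), (1, -4), (2, -4), (2, -3)])
Fold: move[0]->R => RRDLDRDRU (positions: [(0, 0), (1, 0), (2, 0), (2, -1), (1, -1), (1, -2), (2, -2), (2, -3), (3, -3), (3, -2)])
Fold: move[5]->D => RRDLDDDRU (positions: [(0, 0), (1, 0), (2, 0), (2, -1), (1, -1), (1, -2), (1, -3), (1, -4), (2, -4), (2, -3)])

Answer: (0,0) (1,0) (2,0) (2,-1) (1,-1) (1,-2) (1,-3) (1,-4) (2,-4) (2,-3)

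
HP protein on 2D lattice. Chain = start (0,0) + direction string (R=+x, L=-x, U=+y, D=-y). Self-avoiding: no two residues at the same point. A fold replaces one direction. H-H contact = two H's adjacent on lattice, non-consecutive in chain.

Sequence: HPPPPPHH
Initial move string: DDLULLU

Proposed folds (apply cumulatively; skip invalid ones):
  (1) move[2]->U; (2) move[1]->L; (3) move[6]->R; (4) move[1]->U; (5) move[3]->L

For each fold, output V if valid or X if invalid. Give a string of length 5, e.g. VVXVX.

Answer: XVXXV

Derivation:
Initial: DDLULLU -> [(0, 0), (0, -1), (0, -2), (-1, -2), (-1, -1), (-2, -1), (-3, -1), (-3, 0)]
Fold 1: move[2]->U => DDUULLU INVALID (collision), skipped
Fold 2: move[1]->L => DLLULLU VALID
Fold 3: move[6]->R => DLLULLR INVALID (collision), skipped
Fold 4: move[1]->U => DULULLU INVALID (collision), skipped
Fold 5: move[3]->L => DLLLLLU VALID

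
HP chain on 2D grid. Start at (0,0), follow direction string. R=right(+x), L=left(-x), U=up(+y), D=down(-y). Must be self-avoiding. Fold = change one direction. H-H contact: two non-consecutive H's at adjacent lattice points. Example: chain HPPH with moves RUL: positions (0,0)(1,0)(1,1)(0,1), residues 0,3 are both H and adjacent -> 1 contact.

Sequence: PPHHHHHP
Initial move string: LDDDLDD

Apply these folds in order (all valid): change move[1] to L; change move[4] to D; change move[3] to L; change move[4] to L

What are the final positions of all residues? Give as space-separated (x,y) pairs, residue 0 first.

Answer: (0,0) (-1,0) (-2,0) (-2,-1) (-3,-1) (-4,-1) (-4,-2) (-4,-3)

Derivation:
Initial moves: LDDDLDD
Fold: move[1]->L => LLDDLDD (positions: [(0, 0), (-1, 0), (-2, 0), (-2, -1), (-2, -2), (-3, -2), (-3, -3), (-3, -4)])
Fold: move[4]->D => LLDDDDD (positions: [(0, 0), (-1, 0), (-2, 0), (-2, -1), (-2, -2), (-2, -3), (-2, -4), (-2, -5)])
Fold: move[3]->L => LLDLDDD (positions: [(0, 0), (-1, 0), (-2, 0), (-2, -1), (-3, -1), (-3, -2), (-3, -3), (-3, -4)])
Fold: move[4]->L => LLDLLDD (positions: [(0, 0), (-1, 0), (-2, 0), (-2, -1), (-3, -1), (-4, -1), (-4, -2), (-4, -3)])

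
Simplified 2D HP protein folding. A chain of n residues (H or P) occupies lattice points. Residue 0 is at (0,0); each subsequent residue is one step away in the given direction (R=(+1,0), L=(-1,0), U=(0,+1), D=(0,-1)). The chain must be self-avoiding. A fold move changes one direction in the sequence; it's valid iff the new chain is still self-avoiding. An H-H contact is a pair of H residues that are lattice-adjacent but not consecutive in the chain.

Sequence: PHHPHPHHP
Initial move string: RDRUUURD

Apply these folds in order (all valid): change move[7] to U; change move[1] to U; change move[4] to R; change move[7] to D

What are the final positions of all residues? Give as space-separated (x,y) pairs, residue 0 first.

Initial moves: RDRUUURD
Fold: move[7]->U => RDRUUURU (positions: [(0, 0), (1, 0), (1, -1), (2, -1), (2, 0), (2, 1), (2, 2), (3, 2), (3, 3)])
Fold: move[1]->U => RURUUURU (positions: [(0, 0), (1, 0), (1, 1), (2, 1), (2, 2), (2, 3), (2, 4), (3, 4), (3, 5)])
Fold: move[4]->R => RURURURU (positions: [(0, 0), (1, 0), (1, 1), (2, 1), (2, 2), (3, 2), (3, 3), (4, 3), (4, 4)])
Fold: move[7]->D => RURURURD (positions: [(0, 0), (1, 0), (1, 1), (2, 1), (2, 2), (3, 2), (3, 3), (4, 3), (4, 2)])

Answer: (0,0) (1,0) (1,1) (2,1) (2,2) (3,2) (3,3) (4,3) (4,2)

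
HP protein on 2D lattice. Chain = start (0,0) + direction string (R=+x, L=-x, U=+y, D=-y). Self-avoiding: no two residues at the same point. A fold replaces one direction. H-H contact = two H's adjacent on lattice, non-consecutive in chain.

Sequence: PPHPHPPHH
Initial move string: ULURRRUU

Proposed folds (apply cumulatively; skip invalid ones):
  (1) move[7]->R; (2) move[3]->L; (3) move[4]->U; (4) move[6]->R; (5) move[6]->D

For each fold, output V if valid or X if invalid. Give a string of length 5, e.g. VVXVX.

Initial: ULURRRUU -> [(0, 0), (0, 1), (-1, 1), (-1, 2), (0, 2), (1, 2), (2, 2), (2, 3), (2, 4)]
Fold 1: move[7]->R => ULURRRUR VALID
Fold 2: move[3]->L => ULULRRUR INVALID (collision), skipped
Fold 3: move[4]->U => ULURURUR VALID
Fold 4: move[6]->R => ULURURRR VALID
Fold 5: move[6]->D => ULURURDR VALID

Answer: VXVVV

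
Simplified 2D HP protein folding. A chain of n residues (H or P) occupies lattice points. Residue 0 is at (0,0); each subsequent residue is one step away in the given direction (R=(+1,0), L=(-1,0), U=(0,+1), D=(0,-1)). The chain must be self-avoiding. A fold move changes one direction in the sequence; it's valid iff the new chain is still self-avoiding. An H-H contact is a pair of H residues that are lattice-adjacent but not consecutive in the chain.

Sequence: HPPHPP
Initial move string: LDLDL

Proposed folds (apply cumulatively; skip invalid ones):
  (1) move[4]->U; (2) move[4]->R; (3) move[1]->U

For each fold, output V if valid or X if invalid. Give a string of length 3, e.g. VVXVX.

Answer: XVX

Derivation:
Initial: LDLDL -> [(0, 0), (-1, 0), (-1, -1), (-2, -1), (-2, -2), (-3, -2)]
Fold 1: move[4]->U => LDLDU INVALID (collision), skipped
Fold 2: move[4]->R => LDLDR VALID
Fold 3: move[1]->U => LULDR INVALID (collision), skipped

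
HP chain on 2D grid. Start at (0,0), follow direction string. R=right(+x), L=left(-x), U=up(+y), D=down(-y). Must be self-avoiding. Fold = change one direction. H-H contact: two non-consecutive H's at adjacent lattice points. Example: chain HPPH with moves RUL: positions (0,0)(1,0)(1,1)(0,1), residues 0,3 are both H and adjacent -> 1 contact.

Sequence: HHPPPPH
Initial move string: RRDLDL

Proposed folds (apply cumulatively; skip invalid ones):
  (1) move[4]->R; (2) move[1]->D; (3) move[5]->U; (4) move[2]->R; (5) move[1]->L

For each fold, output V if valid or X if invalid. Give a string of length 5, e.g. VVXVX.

Initial: RRDLDL -> [(0, 0), (1, 0), (2, 0), (2, -1), (1, -1), (1, -2), (0, -2)]
Fold 1: move[4]->R => RRDLRL INVALID (collision), skipped
Fold 2: move[1]->D => RDDLDL VALID
Fold 3: move[5]->U => RDDLDU INVALID (collision), skipped
Fold 4: move[2]->R => RDRLDL INVALID (collision), skipped
Fold 5: move[1]->L => RLDLDL INVALID (collision), skipped

Answer: XVXXX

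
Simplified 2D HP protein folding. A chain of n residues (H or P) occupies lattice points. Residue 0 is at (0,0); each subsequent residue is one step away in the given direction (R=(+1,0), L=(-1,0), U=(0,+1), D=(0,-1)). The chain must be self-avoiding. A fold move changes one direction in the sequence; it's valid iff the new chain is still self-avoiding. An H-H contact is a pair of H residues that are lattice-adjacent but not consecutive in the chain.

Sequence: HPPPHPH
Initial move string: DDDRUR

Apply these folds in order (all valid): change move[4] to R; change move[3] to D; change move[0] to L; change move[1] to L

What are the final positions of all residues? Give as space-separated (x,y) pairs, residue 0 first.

Initial moves: DDDRUR
Fold: move[4]->R => DDDRRR (positions: [(0, 0), (0, -1), (0, -2), (0, -3), (1, -3), (2, -3), (3, -3)])
Fold: move[3]->D => DDDDRR (positions: [(0, 0), (0, -1), (0, -2), (0, -3), (0, -4), (1, -4), (2, -4)])
Fold: move[0]->L => LDDDRR (positions: [(0, 0), (-1, 0), (-1, -1), (-1, -2), (-1, -3), (0, -3), (1, -3)])
Fold: move[1]->L => LLDDRR (positions: [(0, 0), (-1, 0), (-2, 0), (-2, -1), (-2, -2), (-1, -2), (0, -2)])

Answer: (0,0) (-1,0) (-2,0) (-2,-1) (-2,-2) (-1,-2) (0,-2)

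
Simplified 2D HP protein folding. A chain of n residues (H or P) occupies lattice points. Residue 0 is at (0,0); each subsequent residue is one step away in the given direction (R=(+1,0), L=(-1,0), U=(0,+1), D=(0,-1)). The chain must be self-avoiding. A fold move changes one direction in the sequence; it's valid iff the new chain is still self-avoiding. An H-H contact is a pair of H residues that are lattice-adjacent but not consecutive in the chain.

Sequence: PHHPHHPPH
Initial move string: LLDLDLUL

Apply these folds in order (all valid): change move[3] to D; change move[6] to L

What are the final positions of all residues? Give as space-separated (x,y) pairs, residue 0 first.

Initial moves: LLDLDLUL
Fold: move[3]->D => LLDDDLUL (positions: [(0, 0), (-1, 0), (-2, 0), (-2, -1), (-2, -2), (-2, -3), (-3, -3), (-3, -2), (-4, -2)])
Fold: move[6]->L => LLDDDLLL (positions: [(0, 0), (-1, 0), (-2, 0), (-2, -1), (-2, -2), (-2, -3), (-3, -3), (-4, -3), (-5, -3)])

Answer: (0,0) (-1,0) (-2,0) (-2,-1) (-2,-2) (-2,-3) (-3,-3) (-4,-3) (-5,-3)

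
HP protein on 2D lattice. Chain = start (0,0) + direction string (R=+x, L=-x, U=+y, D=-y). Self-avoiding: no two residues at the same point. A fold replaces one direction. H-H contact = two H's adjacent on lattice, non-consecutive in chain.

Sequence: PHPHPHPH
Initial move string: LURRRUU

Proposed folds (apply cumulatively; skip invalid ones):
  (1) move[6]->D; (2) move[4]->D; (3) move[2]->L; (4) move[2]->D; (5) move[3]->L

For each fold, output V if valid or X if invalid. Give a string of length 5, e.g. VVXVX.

Initial: LURRRUU -> [(0, 0), (-1, 0), (-1, 1), (0, 1), (1, 1), (2, 1), (2, 2), (2, 3)]
Fold 1: move[6]->D => LURRRUD INVALID (collision), skipped
Fold 2: move[4]->D => LURRDUU INVALID (collision), skipped
Fold 3: move[2]->L => LULRRUU INVALID (collision), skipped
Fold 4: move[2]->D => LUDRRUU INVALID (collision), skipped
Fold 5: move[3]->L => LURLRUU INVALID (collision), skipped

Answer: XXXXX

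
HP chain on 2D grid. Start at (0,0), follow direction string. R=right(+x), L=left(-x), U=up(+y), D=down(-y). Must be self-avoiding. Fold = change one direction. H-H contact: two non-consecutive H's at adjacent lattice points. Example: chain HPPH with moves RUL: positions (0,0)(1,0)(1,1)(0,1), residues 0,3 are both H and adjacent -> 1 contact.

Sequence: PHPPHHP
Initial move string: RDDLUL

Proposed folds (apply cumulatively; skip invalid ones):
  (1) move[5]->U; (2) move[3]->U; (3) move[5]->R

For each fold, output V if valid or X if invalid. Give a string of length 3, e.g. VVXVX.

Answer: XXX

Derivation:
Initial: RDDLUL -> [(0, 0), (1, 0), (1, -1), (1, -2), (0, -2), (0, -1), (-1, -1)]
Fold 1: move[5]->U => RDDLUU INVALID (collision), skipped
Fold 2: move[3]->U => RDDUUL INVALID (collision), skipped
Fold 3: move[5]->R => RDDLUR INVALID (collision), skipped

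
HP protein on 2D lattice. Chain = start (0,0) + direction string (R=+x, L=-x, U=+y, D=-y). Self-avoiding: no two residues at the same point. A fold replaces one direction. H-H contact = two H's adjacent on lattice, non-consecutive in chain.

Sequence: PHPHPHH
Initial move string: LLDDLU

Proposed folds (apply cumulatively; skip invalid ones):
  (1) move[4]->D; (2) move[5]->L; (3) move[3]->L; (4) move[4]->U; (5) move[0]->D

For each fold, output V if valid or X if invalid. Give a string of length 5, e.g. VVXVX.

Initial: LLDDLU -> [(0, 0), (-1, 0), (-2, 0), (-2, -1), (-2, -2), (-3, -2), (-3, -1)]
Fold 1: move[4]->D => LLDDDU INVALID (collision), skipped
Fold 2: move[5]->L => LLDDLL VALID
Fold 3: move[3]->L => LLDLLL VALID
Fold 4: move[4]->U => LLDLUL VALID
Fold 5: move[0]->D => DLDLUL VALID

Answer: XVVVV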